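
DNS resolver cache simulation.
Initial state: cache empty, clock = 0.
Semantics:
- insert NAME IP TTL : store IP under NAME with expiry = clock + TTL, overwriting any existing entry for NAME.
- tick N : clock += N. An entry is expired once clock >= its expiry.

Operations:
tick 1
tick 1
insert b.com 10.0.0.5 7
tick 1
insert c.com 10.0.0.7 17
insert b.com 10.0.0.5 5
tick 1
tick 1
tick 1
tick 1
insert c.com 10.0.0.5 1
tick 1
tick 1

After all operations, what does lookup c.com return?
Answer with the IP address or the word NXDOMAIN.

Op 1: tick 1 -> clock=1.
Op 2: tick 1 -> clock=2.
Op 3: insert b.com -> 10.0.0.5 (expiry=2+7=9). clock=2
Op 4: tick 1 -> clock=3.
Op 5: insert c.com -> 10.0.0.7 (expiry=3+17=20). clock=3
Op 6: insert b.com -> 10.0.0.5 (expiry=3+5=8). clock=3
Op 7: tick 1 -> clock=4.
Op 8: tick 1 -> clock=5.
Op 9: tick 1 -> clock=6.
Op 10: tick 1 -> clock=7.
Op 11: insert c.com -> 10.0.0.5 (expiry=7+1=8). clock=7
Op 12: tick 1 -> clock=8. purged={b.com,c.com}
Op 13: tick 1 -> clock=9.
lookup c.com: not in cache (expired or never inserted)

Answer: NXDOMAIN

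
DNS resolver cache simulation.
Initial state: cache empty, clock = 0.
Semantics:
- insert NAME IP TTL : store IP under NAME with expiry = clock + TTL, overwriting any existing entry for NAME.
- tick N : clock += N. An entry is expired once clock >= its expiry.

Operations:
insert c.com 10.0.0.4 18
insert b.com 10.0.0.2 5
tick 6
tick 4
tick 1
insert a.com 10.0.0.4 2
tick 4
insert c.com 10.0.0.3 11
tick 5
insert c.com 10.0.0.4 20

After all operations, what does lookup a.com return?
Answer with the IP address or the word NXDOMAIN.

Op 1: insert c.com -> 10.0.0.4 (expiry=0+18=18). clock=0
Op 2: insert b.com -> 10.0.0.2 (expiry=0+5=5). clock=0
Op 3: tick 6 -> clock=6. purged={b.com}
Op 4: tick 4 -> clock=10.
Op 5: tick 1 -> clock=11.
Op 6: insert a.com -> 10.0.0.4 (expiry=11+2=13). clock=11
Op 7: tick 4 -> clock=15. purged={a.com}
Op 8: insert c.com -> 10.0.0.3 (expiry=15+11=26). clock=15
Op 9: tick 5 -> clock=20.
Op 10: insert c.com -> 10.0.0.4 (expiry=20+20=40). clock=20
lookup a.com: not in cache (expired or never inserted)

Answer: NXDOMAIN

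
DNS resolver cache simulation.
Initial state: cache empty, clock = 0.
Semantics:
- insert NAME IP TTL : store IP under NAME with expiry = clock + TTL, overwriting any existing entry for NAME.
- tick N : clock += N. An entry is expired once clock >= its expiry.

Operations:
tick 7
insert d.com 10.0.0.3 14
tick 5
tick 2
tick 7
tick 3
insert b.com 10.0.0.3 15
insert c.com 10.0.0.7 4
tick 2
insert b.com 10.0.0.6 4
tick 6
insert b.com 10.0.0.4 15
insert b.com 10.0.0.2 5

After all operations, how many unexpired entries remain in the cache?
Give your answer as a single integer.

Op 1: tick 7 -> clock=7.
Op 2: insert d.com -> 10.0.0.3 (expiry=7+14=21). clock=7
Op 3: tick 5 -> clock=12.
Op 4: tick 2 -> clock=14.
Op 5: tick 7 -> clock=21. purged={d.com}
Op 6: tick 3 -> clock=24.
Op 7: insert b.com -> 10.0.0.3 (expiry=24+15=39). clock=24
Op 8: insert c.com -> 10.0.0.7 (expiry=24+4=28). clock=24
Op 9: tick 2 -> clock=26.
Op 10: insert b.com -> 10.0.0.6 (expiry=26+4=30). clock=26
Op 11: tick 6 -> clock=32. purged={b.com,c.com}
Op 12: insert b.com -> 10.0.0.4 (expiry=32+15=47). clock=32
Op 13: insert b.com -> 10.0.0.2 (expiry=32+5=37). clock=32
Final cache (unexpired): {b.com} -> size=1

Answer: 1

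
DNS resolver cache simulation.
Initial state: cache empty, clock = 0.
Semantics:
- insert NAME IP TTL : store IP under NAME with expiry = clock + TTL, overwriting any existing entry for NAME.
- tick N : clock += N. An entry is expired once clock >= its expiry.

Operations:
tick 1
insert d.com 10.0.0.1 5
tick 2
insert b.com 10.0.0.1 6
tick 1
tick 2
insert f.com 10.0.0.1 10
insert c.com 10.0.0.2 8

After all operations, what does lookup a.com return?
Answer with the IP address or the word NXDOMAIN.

Op 1: tick 1 -> clock=1.
Op 2: insert d.com -> 10.0.0.1 (expiry=1+5=6). clock=1
Op 3: tick 2 -> clock=3.
Op 4: insert b.com -> 10.0.0.1 (expiry=3+6=9). clock=3
Op 5: tick 1 -> clock=4.
Op 6: tick 2 -> clock=6. purged={d.com}
Op 7: insert f.com -> 10.0.0.1 (expiry=6+10=16). clock=6
Op 8: insert c.com -> 10.0.0.2 (expiry=6+8=14). clock=6
lookup a.com: not in cache (expired or never inserted)

Answer: NXDOMAIN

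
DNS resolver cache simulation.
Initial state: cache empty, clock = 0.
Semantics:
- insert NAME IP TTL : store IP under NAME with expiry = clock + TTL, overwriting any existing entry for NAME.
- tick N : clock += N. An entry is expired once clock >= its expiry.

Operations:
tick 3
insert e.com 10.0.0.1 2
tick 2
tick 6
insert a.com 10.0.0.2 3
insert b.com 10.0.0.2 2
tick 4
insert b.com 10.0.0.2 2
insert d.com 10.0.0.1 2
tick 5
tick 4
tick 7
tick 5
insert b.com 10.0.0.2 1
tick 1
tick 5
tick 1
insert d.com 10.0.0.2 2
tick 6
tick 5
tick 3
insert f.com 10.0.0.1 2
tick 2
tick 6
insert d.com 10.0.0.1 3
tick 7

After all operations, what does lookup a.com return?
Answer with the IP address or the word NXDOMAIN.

Op 1: tick 3 -> clock=3.
Op 2: insert e.com -> 10.0.0.1 (expiry=3+2=5). clock=3
Op 3: tick 2 -> clock=5. purged={e.com}
Op 4: tick 6 -> clock=11.
Op 5: insert a.com -> 10.0.0.2 (expiry=11+3=14). clock=11
Op 6: insert b.com -> 10.0.0.2 (expiry=11+2=13). clock=11
Op 7: tick 4 -> clock=15. purged={a.com,b.com}
Op 8: insert b.com -> 10.0.0.2 (expiry=15+2=17). clock=15
Op 9: insert d.com -> 10.0.0.1 (expiry=15+2=17). clock=15
Op 10: tick 5 -> clock=20. purged={b.com,d.com}
Op 11: tick 4 -> clock=24.
Op 12: tick 7 -> clock=31.
Op 13: tick 5 -> clock=36.
Op 14: insert b.com -> 10.0.0.2 (expiry=36+1=37). clock=36
Op 15: tick 1 -> clock=37. purged={b.com}
Op 16: tick 5 -> clock=42.
Op 17: tick 1 -> clock=43.
Op 18: insert d.com -> 10.0.0.2 (expiry=43+2=45). clock=43
Op 19: tick 6 -> clock=49. purged={d.com}
Op 20: tick 5 -> clock=54.
Op 21: tick 3 -> clock=57.
Op 22: insert f.com -> 10.0.0.1 (expiry=57+2=59). clock=57
Op 23: tick 2 -> clock=59. purged={f.com}
Op 24: tick 6 -> clock=65.
Op 25: insert d.com -> 10.0.0.1 (expiry=65+3=68). clock=65
Op 26: tick 7 -> clock=72. purged={d.com}
lookup a.com: not in cache (expired or never inserted)

Answer: NXDOMAIN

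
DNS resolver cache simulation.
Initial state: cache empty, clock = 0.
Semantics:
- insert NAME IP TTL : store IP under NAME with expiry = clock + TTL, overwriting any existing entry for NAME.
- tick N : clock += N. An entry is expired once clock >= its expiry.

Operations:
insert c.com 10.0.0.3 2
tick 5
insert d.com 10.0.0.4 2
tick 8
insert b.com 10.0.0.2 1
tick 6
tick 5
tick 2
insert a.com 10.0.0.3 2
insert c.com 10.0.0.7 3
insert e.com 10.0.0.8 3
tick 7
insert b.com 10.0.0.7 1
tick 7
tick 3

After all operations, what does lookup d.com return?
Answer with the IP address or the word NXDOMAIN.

Answer: NXDOMAIN

Derivation:
Op 1: insert c.com -> 10.0.0.3 (expiry=0+2=2). clock=0
Op 2: tick 5 -> clock=5. purged={c.com}
Op 3: insert d.com -> 10.0.0.4 (expiry=5+2=7). clock=5
Op 4: tick 8 -> clock=13. purged={d.com}
Op 5: insert b.com -> 10.0.0.2 (expiry=13+1=14). clock=13
Op 6: tick 6 -> clock=19. purged={b.com}
Op 7: tick 5 -> clock=24.
Op 8: tick 2 -> clock=26.
Op 9: insert a.com -> 10.0.0.3 (expiry=26+2=28). clock=26
Op 10: insert c.com -> 10.0.0.7 (expiry=26+3=29). clock=26
Op 11: insert e.com -> 10.0.0.8 (expiry=26+3=29). clock=26
Op 12: tick 7 -> clock=33. purged={a.com,c.com,e.com}
Op 13: insert b.com -> 10.0.0.7 (expiry=33+1=34). clock=33
Op 14: tick 7 -> clock=40. purged={b.com}
Op 15: tick 3 -> clock=43.
lookup d.com: not in cache (expired or never inserted)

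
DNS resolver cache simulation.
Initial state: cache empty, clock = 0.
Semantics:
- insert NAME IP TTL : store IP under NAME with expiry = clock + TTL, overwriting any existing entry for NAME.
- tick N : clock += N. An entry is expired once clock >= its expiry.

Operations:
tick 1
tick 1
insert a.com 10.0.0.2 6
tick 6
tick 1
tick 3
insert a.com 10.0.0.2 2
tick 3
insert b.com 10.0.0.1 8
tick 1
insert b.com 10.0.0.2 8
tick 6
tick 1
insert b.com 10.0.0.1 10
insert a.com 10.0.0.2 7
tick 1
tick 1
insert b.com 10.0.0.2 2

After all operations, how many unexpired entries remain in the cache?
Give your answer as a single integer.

Answer: 2

Derivation:
Op 1: tick 1 -> clock=1.
Op 2: tick 1 -> clock=2.
Op 3: insert a.com -> 10.0.0.2 (expiry=2+6=8). clock=2
Op 4: tick 6 -> clock=8. purged={a.com}
Op 5: tick 1 -> clock=9.
Op 6: tick 3 -> clock=12.
Op 7: insert a.com -> 10.0.0.2 (expiry=12+2=14). clock=12
Op 8: tick 3 -> clock=15. purged={a.com}
Op 9: insert b.com -> 10.0.0.1 (expiry=15+8=23). clock=15
Op 10: tick 1 -> clock=16.
Op 11: insert b.com -> 10.0.0.2 (expiry=16+8=24). clock=16
Op 12: tick 6 -> clock=22.
Op 13: tick 1 -> clock=23.
Op 14: insert b.com -> 10.0.0.1 (expiry=23+10=33). clock=23
Op 15: insert a.com -> 10.0.0.2 (expiry=23+7=30). clock=23
Op 16: tick 1 -> clock=24.
Op 17: tick 1 -> clock=25.
Op 18: insert b.com -> 10.0.0.2 (expiry=25+2=27). clock=25
Final cache (unexpired): {a.com,b.com} -> size=2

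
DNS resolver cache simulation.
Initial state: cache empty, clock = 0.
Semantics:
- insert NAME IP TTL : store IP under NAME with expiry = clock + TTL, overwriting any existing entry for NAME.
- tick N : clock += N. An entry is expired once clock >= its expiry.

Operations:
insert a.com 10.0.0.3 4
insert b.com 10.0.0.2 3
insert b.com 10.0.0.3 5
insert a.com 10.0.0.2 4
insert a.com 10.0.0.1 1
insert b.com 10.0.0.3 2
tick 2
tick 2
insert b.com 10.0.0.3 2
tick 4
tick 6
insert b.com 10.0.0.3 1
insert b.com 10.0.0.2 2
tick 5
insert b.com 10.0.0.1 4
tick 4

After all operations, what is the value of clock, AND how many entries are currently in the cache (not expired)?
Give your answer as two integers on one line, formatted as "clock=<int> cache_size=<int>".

Op 1: insert a.com -> 10.0.0.3 (expiry=0+4=4). clock=0
Op 2: insert b.com -> 10.0.0.2 (expiry=0+3=3). clock=0
Op 3: insert b.com -> 10.0.0.3 (expiry=0+5=5). clock=0
Op 4: insert a.com -> 10.0.0.2 (expiry=0+4=4). clock=0
Op 5: insert a.com -> 10.0.0.1 (expiry=0+1=1). clock=0
Op 6: insert b.com -> 10.0.0.3 (expiry=0+2=2). clock=0
Op 7: tick 2 -> clock=2. purged={a.com,b.com}
Op 8: tick 2 -> clock=4.
Op 9: insert b.com -> 10.0.0.3 (expiry=4+2=6). clock=4
Op 10: tick 4 -> clock=8. purged={b.com}
Op 11: tick 6 -> clock=14.
Op 12: insert b.com -> 10.0.0.3 (expiry=14+1=15). clock=14
Op 13: insert b.com -> 10.0.0.2 (expiry=14+2=16). clock=14
Op 14: tick 5 -> clock=19. purged={b.com}
Op 15: insert b.com -> 10.0.0.1 (expiry=19+4=23). clock=19
Op 16: tick 4 -> clock=23. purged={b.com}
Final clock = 23
Final cache (unexpired): {} -> size=0

Answer: clock=23 cache_size=0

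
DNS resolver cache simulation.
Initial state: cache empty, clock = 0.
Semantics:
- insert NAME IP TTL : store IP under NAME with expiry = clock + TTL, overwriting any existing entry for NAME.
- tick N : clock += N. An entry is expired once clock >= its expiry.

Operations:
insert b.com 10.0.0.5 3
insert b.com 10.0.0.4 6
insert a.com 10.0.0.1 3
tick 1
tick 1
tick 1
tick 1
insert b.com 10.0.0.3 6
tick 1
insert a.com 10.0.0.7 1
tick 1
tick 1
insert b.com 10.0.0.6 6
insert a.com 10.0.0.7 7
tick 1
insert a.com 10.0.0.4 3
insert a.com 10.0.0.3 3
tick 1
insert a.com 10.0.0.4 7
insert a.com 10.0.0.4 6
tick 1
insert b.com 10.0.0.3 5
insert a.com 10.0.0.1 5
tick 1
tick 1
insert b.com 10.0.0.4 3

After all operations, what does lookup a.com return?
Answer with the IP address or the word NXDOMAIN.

Op 1: insert b.com -> 10.0.0.5 (expiry=0+3=3). clock=0
Op 2: insert b.com -> 10.0.0.4 (expiry=0+6=6). clock=0
Op 3: insert a.com -> 10.0.0.1 (expiry=0+3=3). clock=0
Op 4: tick 1 -> clock=1.
Op 5: tick 1 -> clock=2.
Op 6: tick 1 -> clock=3. purged={a.com}
Op 7: tick 1 -> clock=4.
Op 8: insert b.com -> 10.0.0.3 (expiry=4+6=10). clock=4
Op 9: tick 1 -> clock=5.
Op 10: insert a.com -> 10.0.0.7 (expiry=5+1=6). clock=5
Op 11: tick 1 -> clock=6. purged={a.com}
Op 12: tick 1 -> clock=7.
Op 13: insert b.com -> 10.0.0.6 (expiry=7+6=13). clock=7
Op 14: insert a.com -> 10.0.0.7 (expiry=7+7=14). clock=7
Op 15: tick 1 -> clock=8.
Op 16: insert a.com -> 10.0.0.4 (expiry=8+3=11). clock=8
Op 17: insert a.com -> 10.0.0.3 (expiry=8+3=11). clock=8
Op 18: tick 1 -> clock=9.
Op 19: insert a.com -> 10.0.0.4 (expiry=9+7=16). clock=9
Op 20: insert a.com -> 10.0.0.4 (expiry=9+6=15). clock=9
Op 21: tick 1 -> clock=10.
Op 22: insert b.com -> 10.0.0.3 (expiry=10+5=15). clock=10
Op 23: insert a.com -> 10.0.0.1 (expiry=10+5=15). clock=10
Op 24: tick 1 -> clock=11.
Op 25: tick 1 -> clock=12.
Op 26: insert b.com -> 10.0.0.4 (expiry=12+3=15). clock=12
lookup a.com: present, ip=10.0.0.1 expiry=15 > clock=12

Answer: 10.0.0.1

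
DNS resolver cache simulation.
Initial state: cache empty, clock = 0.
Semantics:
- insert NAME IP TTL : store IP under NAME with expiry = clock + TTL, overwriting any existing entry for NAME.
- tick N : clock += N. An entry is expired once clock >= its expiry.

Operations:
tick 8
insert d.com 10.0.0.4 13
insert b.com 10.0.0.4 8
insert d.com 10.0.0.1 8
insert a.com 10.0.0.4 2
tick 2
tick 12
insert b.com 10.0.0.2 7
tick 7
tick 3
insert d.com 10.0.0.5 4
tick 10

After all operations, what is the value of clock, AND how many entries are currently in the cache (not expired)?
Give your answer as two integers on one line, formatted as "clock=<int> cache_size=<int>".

Answer: clock=42 cache_size=0

Derivation:
Op 1: tick 8 -> clock=8.
Op 2: insert d.com -> 10.0.0.4 (expiry=8+13=21). clock=8
Op 3: insert b.com -> 10.0.0.4 (expiry=8+8=16). clock=8
Op 4: insert d.com -> 10.0.0.1 (expiry=8+8=16). clock=8
Op 5: insert a.com -> 10.0.0.4 (expiry=8+2=10). clock=8
Op 6: tick 2 -> clock=10. purged={a.com}
Op 7: tick 12 -> clock=22. purged={b.com,d.com}
Op 8: insert b.com -> 10.0.0.2 (expiry=22+7=29). clock=22
Op 9: tick 7 -> clock=29. purged={b.com}
Op 10: tick 3 -> clock=32.
Op 11: insert d.com -> 10.0.0.5 (expiry=32+4=36). clock=32
Op 12: tick 10 -> clock=42. purged={d.com}
Final clock = 42
Final cache (unexpired): {} -> size=0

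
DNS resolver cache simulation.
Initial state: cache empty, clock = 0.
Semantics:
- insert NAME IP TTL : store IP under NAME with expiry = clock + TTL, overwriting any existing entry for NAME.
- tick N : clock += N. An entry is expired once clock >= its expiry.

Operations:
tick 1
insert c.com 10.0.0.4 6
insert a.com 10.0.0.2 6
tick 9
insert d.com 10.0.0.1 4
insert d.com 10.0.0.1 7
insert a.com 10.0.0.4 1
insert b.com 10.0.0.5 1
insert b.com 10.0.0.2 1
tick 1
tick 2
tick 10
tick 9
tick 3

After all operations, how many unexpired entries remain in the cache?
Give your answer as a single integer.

Op 1: tick 1 -> clock=1.
Op 2: insert c.com -> 10.0.0.4 (expiry=1+6=7). clock=1
Op 3: insert a.com -> 10.0.0.2 (expiry=1+6=7). clock=1
Op 4: tick 9 -> clock=10. purged={a.com,c.com}
Op 5: insert d.com -> 10.0.0.1 (expiry=10+4=14). clock=10
Op 6: insert d.com -> 10.0.0.1 (expiry=10+7=17). clock=10
Op 7: insert a.com -> 10.0.0.4 (expiry=10+1=11). clock=10
Op 8: insert b.com -> 10.0.0.5 (expiry=10+1=11). clock=10
Op 9: insert b.com -> 10.0.0.2 (expiry=10+1=11). clock=10
Op 10: tick 1 -> clock=11. purged={a.com,b.com}
Op 11: tick 2 -> clock=13.
Op 12: tick 10 -> clock=23. purged={d.com}
Op 13: tick 9 -> clock=32.
Op 14: tick 3 -> clock=35.
Final cache (unexpired): {} -> size=0

Answer: 0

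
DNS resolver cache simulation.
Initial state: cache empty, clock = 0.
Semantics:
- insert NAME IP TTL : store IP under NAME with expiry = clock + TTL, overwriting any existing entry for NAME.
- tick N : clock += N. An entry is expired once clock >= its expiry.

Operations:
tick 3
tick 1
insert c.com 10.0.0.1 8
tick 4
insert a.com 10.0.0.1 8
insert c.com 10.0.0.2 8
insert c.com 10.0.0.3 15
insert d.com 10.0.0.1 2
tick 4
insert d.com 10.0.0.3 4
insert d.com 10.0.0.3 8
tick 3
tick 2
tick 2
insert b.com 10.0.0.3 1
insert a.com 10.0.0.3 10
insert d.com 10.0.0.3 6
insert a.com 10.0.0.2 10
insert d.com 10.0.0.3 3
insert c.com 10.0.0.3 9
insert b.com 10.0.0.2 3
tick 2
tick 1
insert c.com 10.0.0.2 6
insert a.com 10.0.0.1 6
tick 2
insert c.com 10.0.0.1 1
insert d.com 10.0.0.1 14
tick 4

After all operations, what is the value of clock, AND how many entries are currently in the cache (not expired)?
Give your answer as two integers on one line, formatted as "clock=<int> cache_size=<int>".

Answer: clock=28 cache_size=1

Derivation:
Op 1: tick 3 -> clock=3.
Op 2: tick 1 -> clock=4.
Op 3: insert c.com -> 10.0.0.1 (expiry=4+8=12). clock=4
Op 4: tick 4 -> clock=8.
Op 5: insert a.com -> 10.0.0.1 (expiry=8+8=16). clock=8
Op 6: insert c.com -> 10.0.0.2 (expiry=8+8=16). clock=8
Op 7: insert c.com -> 10.0.0.3 (expiry=8+15=23). clock=8
Op 8: insert d.com -> 10.0.0.1 (expiry=8+2=10). clock=8
Op 9: tick 4 -> clock=12. purged={d.com}
Op 10: insert d.com -> 10.0.0.3 (expiry=12+4=16). clock=12
Op 11: insert d.com -> 10.0.0.3 (expiry=12+8=20). clock=12
Op 12: tick 3 -> clock=15.
Op 13: tick 2 -> clock=17. purged={a.com}
Op 14: tick 2 -> clock=19.
Op 15: insert b.com -> 10.0.0.3 (expiry=19+1=20). clock=19
Op 16: insert a.com -> 10.0.0.3 (expiry=19+10=29). clock=19
Op 17: insert d.com -> 10.0.0.3 (expiry=19+6=25). clock=19
Op 18: insert a.com -> 10.0.0.2 (expiry=19+10=29). clock=19
Op 19: insert d.com -> 10.0.0.3 (expiry=19+3=22). clock=19
Op 20: insert c.com -> 10.0.0.3 (expiry=19+9=28). clock=19
Op 21: insert b.com -> 10.0.0.2 (expiry=19+3=22). clock=19
Op 22: tick 2 -> clock=21.
Op 23: tick 1 -> clock=22. purged={b.com,d.com}
Op 24: insert c.com -> 10.0.0.2 (expiry=22+6=28). clock=22
Op 25: insert a.com -> 10.0.0.1 (expiry=22+6=28). clock=22
Op 26: tick 2 -> clock=24.
Op 27: insert c.com -> 10.0.0.1 (expiry=24+1=25). clock=24
Op 28: insert d.com -> 10.0.0.1 (expiry=24+14=38). clock=24
Op 29: tick 4 -> clock=28. purged={a.com,c.com}
Final clock = 28
Final cache (unexpired): {d.com} -> size=1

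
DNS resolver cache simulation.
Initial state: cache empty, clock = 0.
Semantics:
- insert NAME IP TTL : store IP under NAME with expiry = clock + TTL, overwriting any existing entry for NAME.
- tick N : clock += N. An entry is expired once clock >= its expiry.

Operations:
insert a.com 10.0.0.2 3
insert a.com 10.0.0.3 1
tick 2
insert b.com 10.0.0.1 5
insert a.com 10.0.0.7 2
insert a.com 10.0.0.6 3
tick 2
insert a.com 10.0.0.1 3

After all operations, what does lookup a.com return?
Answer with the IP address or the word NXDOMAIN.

Op 1: insert a.com -> 10.0.0.2 (expiry=0+3=3). clock=0
Op 2: insert a.com -> 10.0.0.3 (expiry=0+1=1). clock=0
Op 3: tick 2 -> clock=2. purged={a.com}
Op 4: insert b.com -> 10.0.0.1 (expiry=2+5=7). clock=2
Op 5: insert a.com -> 10.0.0.7 (expiry=2+2=4). clock=2
Op 6: insert a.com -> 10.0.0.6 (expiry=2+3=5). clock=2
Op 7: tick 2 -> clock=4.
Op 8: insert a.com -> 10.0.0.1 (expiry=4+3=7). clock=4
lookup a.com: present, ip=10.0.0.1 expiry=7 > clock=4

Answer: 10.0.0.1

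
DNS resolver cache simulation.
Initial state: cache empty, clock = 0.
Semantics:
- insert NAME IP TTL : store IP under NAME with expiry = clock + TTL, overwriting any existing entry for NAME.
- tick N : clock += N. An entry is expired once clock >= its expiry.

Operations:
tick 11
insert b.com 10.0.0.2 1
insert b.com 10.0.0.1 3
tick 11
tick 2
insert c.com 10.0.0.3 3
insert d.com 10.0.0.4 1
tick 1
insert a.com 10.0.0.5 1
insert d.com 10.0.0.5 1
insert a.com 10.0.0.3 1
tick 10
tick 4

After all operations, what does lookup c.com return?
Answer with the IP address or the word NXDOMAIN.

Op 1: tick 11 -> clock=11.
Op 2: insert b.com -> 10.0.0.2 (expiry=11+1=12). clock=11
Op 3: insert b.com -> 10.0.0.1 (expiry=11+3=14). clock=11
Op 4: tick 11 -> clock=22. purged={b.com}
Op 5: tick 2 -> clock=24.
Op 6: insert c.com -> 10.0.0.3 (expiry=24+3=27). clock=24
Op 7: insert d.com -> 10.0.0.4 (expiry=24+1=25). clock=24
Op 8: tick 1 -> clock=25. purged={d.com}
Op 9: insert a.com -> 10.0.0.5 (expiry=25+1=26). clock=25
Op 10: insert d.com -> 10.0.0.5 (expiry=25+1=26). clock=25
Op 11: insert a.com -> 10.0.0.3 (expiry=25+1=26). clock=25
Op 12: tick 10 -> clock=35. purged={a.com,c.com,d.com}
Op 13: tick 4 -> clock=39.
lookup c.com: not in cache (expired or never inserted)

Answer: NXDOMAIN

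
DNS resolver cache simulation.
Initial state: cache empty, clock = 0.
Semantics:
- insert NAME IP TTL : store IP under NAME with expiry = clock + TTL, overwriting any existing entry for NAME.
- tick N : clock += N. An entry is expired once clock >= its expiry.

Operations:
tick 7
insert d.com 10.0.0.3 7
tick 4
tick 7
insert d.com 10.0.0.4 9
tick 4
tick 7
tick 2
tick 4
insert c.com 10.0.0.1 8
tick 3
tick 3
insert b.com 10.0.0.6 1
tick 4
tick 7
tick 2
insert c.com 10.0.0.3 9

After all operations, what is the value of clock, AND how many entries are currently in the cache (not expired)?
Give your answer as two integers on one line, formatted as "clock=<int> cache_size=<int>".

Answer: clock=54 cache_size=1

Derivation:
Op 1: tick 7 -> clock=7.
Op 2: insert d.com -> 10.0.0.3 (expiry=7+7=14). clock=7
Op 3: tick 4 -> clock=11.
Op 4: tick 7 -> clock=18. purged={d.com}
Op 5: insert d.com -> 10.0.0.4 (expiry=18+9=27). clock=18
Op 6: tick 4 -> clock=22.
Op 7: tick 7 -> clock=29. purged={d.com}
Op 8: tick 2 -> clock=31.
Op 9: tick 4 -> clock=35.
Op 10: insert c.com -> 10.0.0.1 (expiry=35+8=43). clock=35
Op 11: tick 3 -> clock=38.
Op 12: tick 3 -> clock=41.
Op 13: insert b.com -> 10.0.0.6 (expiry=41+1=42). clock=41
Op 14: tick 4 -> clock=45. purged={b.com,c.com}
Op 15: tick 7 -> clock=52.
Op 16: tick 2 -> clock=54.
Op 17: insert c.com -> 10.0.0.3 (expiry=54+9=63). clock=54
Final clock = 54
Final cache (unexpired): {c.com} -> size=1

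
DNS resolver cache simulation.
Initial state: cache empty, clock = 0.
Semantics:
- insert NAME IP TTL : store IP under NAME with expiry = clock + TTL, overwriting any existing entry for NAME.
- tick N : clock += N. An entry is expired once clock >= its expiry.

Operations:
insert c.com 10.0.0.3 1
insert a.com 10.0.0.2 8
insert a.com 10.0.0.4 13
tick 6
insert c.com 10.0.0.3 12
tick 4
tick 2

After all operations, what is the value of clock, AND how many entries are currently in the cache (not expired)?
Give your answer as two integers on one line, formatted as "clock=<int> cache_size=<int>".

Answer: clock=12 cache_size=2

Derivation:
Op 1: insert c.com -> 10.0.0.3 (expiry=0+1=1). clock=0
Op 2: insert a.com -> 10.0.0.2 (expiry=0+8=8). clock=0
Op 3: insert a.com -> 10.0.0.4 (expiry=0+13=13). clock=0
Op 4: tick 6 -> clock=6. purged={c.com}
Op 5: insert c.com -> 10.0.0.3 (expiry=6+12=18). clock=6
Op 6: tick 4 -> clock=10.
Op 7: tick 2 -> clock=12.
Final clock = 12
Final cache (unexpired): {a.com,c.com} -> size=2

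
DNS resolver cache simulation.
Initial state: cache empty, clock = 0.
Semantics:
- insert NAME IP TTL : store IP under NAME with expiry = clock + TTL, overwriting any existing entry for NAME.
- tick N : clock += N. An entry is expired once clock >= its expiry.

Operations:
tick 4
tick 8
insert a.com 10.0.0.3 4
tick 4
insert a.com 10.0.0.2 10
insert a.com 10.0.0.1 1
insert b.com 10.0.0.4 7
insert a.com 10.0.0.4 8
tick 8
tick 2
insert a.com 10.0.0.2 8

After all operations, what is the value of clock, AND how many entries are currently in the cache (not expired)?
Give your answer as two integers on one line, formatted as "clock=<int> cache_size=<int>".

Answer: clock=26 cache_size=1

Derivation:
Op 1: tick 4 -> clock=4.
Op 2: tick 8 -> clock=12.
Op 3: insert a.com -> 10.0.0.3 (expiry=12+4=16). clock=12
Op 4: tick 4 -> clock=16. purged={a.com}
Op 5: insert a.com -> 10.0.0.2 (expiry=16+10=26). clock=16
Op 6: insert a.com -> 10.0.0.1 (expiry=16+1=17). clock=16
Op 7: insert b.com -> 10.0.0.4 (expiry=16+7=23). clock=16
Op 8: insert a.com -> 10.0.0.4 (expiry=16+8=24). clock=16
Op 9: tick 8 -> clock=24. purged={a.com,b.com}
Op 10: tick 2 -> clock=26.
Op 11: insert a.com -> 10.0.0.2 (expiry=26+8=34). clock=26
Final clock = 26
Final cache (unexpired): {a.com} -> size=1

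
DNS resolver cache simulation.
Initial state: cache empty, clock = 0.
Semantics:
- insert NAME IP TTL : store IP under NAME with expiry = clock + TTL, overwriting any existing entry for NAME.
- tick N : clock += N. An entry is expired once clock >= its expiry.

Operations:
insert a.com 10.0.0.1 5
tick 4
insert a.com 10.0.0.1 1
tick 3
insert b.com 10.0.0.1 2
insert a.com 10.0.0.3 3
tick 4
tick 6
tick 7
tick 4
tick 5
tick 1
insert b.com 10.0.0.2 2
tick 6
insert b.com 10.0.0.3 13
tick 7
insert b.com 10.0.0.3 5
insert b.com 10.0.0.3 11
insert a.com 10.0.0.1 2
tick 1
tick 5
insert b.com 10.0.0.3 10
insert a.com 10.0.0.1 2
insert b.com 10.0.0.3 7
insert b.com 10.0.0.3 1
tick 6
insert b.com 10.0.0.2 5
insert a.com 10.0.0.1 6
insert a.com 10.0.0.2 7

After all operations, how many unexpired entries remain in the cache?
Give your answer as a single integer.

Answer: 2

Derivation:
Op 1: insert a.com -> 10.0.0.1 (expiry=0+5=5). clock=0
Op 2: tick 4 -> clock=4.
Op 3: insert a.com -> 10.0.0.1 (expiry=4+1=5). clock=4
Op 4: tick 3 -> clock=7. purged={a.com}
Op 5: insert b.com -> 10.0.0.1 (expiry=7+2=9). clock=7
Op 6: insert a.com -> 10.0.0.3 (expiry=7+3=10). clock=7
Op 7: tick 4 -> clock=11. purged={a.com,b.com}
Op 8: tick 6 -> clock=17.
Op 9: tick 7 -> clock=24.
Op 10: tick 4 -> clock=28.
Op 11: tick 5 -> clock=33.
Op 12: tick 1 -> clock=34.
Op 13: insert b.com -> 10.0.0.2 (expiry=34+2=36). clock=34
Op 14: tick 6 -> clock=40. purged={b.com}
Op 15: insert b.com -> 10.0.0.3 (expiry=40+13=53). clock=40
Op 16: tick 7 -> clock=47.
Op 17: insert b.com -> 10.0.0.3 (expiry=47+5=52). clock=47
Op 18: insert b.com -> 10.0.0.3 (expiry=47+11=58). clock=47
Op 19: insert a.com -> 10.0.0.1 (expiry=47+2=49). clock=47
Op 20: tick 1 -> clock=48.
Op 21: tick 5 -> clock=53. purged={a.com}
Op 22: insert b.com -> 10.0.0.3 (expiry=53+10=63). clock=53
Op 23: insert a.com -> 10.0.0.1 (expiry=53+2=55). clock=53
Op 24: insert b.com -> 10.0.0.3 (expiry=53+7=60). clock=53
Op 25: insert b.com -> 10.0.0.3 (expiry=53+1=54). clock=53
Op 26: tick 6 -> clock=59. purged={a.com,b.com}
Op 27: insert b.com -> 10.0.0.2 (expiry=59+5=64). clock=59
Op 28: insert a.com -> 10.0.0.1 (expiry=59+6=65). clock=59
Op 29: insert a.com -> 10.0.0.2 (expiry=59+7=66). clock=59
Final cache (unexpired): {a.com,b.com} -> size=2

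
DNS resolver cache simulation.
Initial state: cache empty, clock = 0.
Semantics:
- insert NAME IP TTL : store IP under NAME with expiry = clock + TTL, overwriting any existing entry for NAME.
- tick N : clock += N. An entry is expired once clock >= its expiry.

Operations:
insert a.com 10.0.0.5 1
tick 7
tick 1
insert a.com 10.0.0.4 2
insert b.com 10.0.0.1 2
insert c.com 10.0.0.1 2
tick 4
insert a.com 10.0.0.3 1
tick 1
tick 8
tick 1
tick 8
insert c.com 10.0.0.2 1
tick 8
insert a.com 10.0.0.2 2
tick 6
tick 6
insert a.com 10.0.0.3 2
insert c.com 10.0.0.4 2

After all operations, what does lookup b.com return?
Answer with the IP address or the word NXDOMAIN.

Op 1: insert a.com -> 10.0.0.5 (expiry=0+1=1). clock=0
Op 2: tick 7 -> clock=7. purged={a.com}
Op 3: tick 1 -> clock=8.
Op 4: insert a.com -> 10.0.0.4 (expiry=8+2=10). clock=8
Op 5: insert b.com -> 10.0.0.1 (expiry=8+2=10). clock=8
Op 6: insert c.com -> 10.0.0.1 (expiry=8+2=10). clock=8
Op 7: tick 4 -> clock=12. purged={a.com,b.com,c.com}
Op 8: insert a.com -> 10.0.0.3 (expiry=12+1=13). clock=12
Op 9: tick 1 -> clock=13. purged={a.com}
Op 10: tick 8 -> clock=21.
Op 11: tick 1 -> clock=22.
Op 12: tick 8 -> clock=30.
Op 13: insert c.com -> 10.0.0.2 (expiry=30+1=31). clock=30
Op 14: tick 8 -> clock=38. purged={c.com}
Op 15: insert a.com -> 10.0.0.2 (expiry=38+2=40). clock=38
Op 16: tick 6 -> clock=44. purged={a.com}
Op 17: tick 6 -> clock=50.
Op 18: insert a.com -> 10.0.0.3 (expiry=50+2=52). clock=50
Op 19: insert c.com -> 10.0.0.4 (expiry=50+2=52). clock=50
lookup b.com: not in cache (expired or never inserted)

Answer: NXDOMAIN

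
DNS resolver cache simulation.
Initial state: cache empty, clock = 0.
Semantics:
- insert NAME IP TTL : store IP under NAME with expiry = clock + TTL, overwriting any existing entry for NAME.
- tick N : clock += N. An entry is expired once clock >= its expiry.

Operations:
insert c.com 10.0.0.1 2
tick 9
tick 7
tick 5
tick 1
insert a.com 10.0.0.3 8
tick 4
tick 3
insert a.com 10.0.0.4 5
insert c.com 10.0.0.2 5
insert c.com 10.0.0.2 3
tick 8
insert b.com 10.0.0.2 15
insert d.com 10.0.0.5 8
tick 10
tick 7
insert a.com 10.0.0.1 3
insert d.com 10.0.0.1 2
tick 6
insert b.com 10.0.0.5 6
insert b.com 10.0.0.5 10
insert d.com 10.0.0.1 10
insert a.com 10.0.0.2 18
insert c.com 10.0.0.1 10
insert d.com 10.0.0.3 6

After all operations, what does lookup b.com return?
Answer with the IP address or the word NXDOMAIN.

Answer: 10.0.0.5

Derivation:
Op 1: insert c.com -> 10.0.0.1 (expiry=0+2=2). clock=0
Op 2: tick 9 -> clock=9. purged={c.com}
Op 3: tick 7 -> clock=16.
Op 4: tick 5 -> clock=21.
Op 5: tick 1 -> clock=22.
Op 6: insert a.com -> 10.0.0.3 (expiry=22+8=30). clock=22
Op 7: tick 4 -> clock=26.
Op 8: tick 3 -> clock=29.
Op 9: insert a.com -> 10.0.0.4 (expiry=29+5=34). clock=29
Op 10: insert c.com -> 10.0.0.2 (expiry=29+5=34). clock=29
Op 11: insert c.com -> 10.0.0.2 (expiry=29+3=32). clock=29
Op 12: tick 8 -> clock=37. purged={a.com,c.com}
Op 13: insert b.com -> 10.0.0.2 (expiry=37+15=52). clock=37
Op 14: insert d.com -> 10.0.0.5 (expiry=37+8=45). clock=37
Op 15: tick 10 -> clock=47. purged={d.com}
Op 16: tick 7 -> clock=54. purged={b.com}
Op 17: insert a.com -> 10.0.0.1 (expiry=54+3=57). clock=54
Op 18: insert d.com -> 10.0.0.1 (expiry=54+2=56). clock=54
Op 19: tick 6 -> clock=60. purged={a.com,d.com}
Op 20: insert b.com -> 10.0.0.5 (expiry=60+6=66). clock=60
Op 21: insert b.com -> 10.0.0.5 (expiry=60+10=70). clock=60
Op 22: insert d.com -> 10.0.0.1 (expiry=60+10=70). clock=60
Op 23: insert a.com -> 10.0.0.2 (expiry=60+18=78). clock=60
Op 24: insert c.com -> 10.0.0.1 (expiry=60+10=70). clock=60
Op 25: insert d.com -> 10.0.0.3 (expiry=60+6=66). clock=60
lookup b.com: present, ip=10.0.0.5 expiry=70 > clock=60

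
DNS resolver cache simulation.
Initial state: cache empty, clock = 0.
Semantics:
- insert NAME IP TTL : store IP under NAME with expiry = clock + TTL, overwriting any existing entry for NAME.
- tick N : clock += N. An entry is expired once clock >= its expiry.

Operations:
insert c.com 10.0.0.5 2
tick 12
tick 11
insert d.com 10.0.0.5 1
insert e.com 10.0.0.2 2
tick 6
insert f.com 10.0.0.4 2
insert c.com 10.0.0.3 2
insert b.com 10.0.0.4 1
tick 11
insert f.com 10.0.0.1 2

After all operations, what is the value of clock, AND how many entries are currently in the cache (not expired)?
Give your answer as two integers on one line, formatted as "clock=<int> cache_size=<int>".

Op 1: insert c.com -> 10.0.0.5 (expiry=0+2=2). clock=0
Op 2: tick 12 -> clock=12. purged={c.com}
Op 3: tick 11 -> clock=23.
Op 4: insert d.com -> 10.0.0.5 (expiry=23+1=24). clock=23
Op 5: insert e.com -> 10.0.0.2 (expiry=23+2=25). clock=23
Op 6: tick 6 -> clock=29. purged={d.com,e.com}
Op 7: insert f.com -> 10.0.0.4 (expiry=29+2=31). clock=29
Op 8: insert c.com -> 10.0.0.3 (expiry=29+2=31). clock=29
Op 9: insert b.com -> 10.0.0.4 (expiry=29+1=30). clock=29
Op 10: tick 11 -> clock=40. purged={b.com,c.com,f.com}
Op 11: insert f.com -> 10.0.0.1 (expiry=40+2=42). clock=40
Final clock = 40
Final cache (unexpired): {f.com} -> size=1

Answer: clock=40 cache_size=1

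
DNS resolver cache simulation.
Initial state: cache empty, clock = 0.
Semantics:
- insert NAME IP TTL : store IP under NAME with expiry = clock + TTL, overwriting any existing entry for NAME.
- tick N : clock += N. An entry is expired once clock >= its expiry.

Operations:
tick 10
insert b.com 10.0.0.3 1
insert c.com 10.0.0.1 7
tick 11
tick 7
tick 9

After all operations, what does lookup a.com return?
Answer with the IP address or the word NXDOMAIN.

Op 1: tick 10 -> clock=10.
Op 2: insert b.com -> 10.0.0.3 (expiry=10+1=11). clock=10
Op 3: insert c.com -> 10.0.0.1 (expiry=10+7=17). clock=10
Op 4: tick 11 -> clock=21. purged={b.com,c.com}
Op 5: tick 7 -> clock=28.
Op 6: tick 9 -> clock=37.
lookup a.com: not in cache (expired or never inserted)

Answer: NXDOMAIN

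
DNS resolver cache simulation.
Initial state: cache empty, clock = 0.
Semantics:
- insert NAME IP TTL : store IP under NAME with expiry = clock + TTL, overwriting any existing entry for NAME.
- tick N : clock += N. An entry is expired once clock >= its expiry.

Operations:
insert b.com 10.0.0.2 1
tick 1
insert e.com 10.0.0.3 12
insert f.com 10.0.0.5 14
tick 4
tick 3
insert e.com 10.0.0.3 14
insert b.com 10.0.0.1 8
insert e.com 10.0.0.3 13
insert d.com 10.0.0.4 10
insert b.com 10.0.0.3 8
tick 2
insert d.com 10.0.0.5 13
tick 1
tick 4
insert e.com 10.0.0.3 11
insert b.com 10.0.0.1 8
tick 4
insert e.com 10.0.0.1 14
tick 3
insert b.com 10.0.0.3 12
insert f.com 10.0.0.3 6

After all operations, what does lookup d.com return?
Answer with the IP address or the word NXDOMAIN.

Answer: 10.0.0.5

Derivation:
Op 1: insert b.com -> 10.0.0.2 (expiry=0+1=1). clock=0
Op 2: tick 1 -> clock=1. purged={b.com}
Op 3: insert e.com -> 10.0.0.3 (expiry=1+12=13). clock=1
Op 4: insert f.com -> 10.0.0.5 (expiry=1+14=15). clock=1
Op 5: tick 4 -> clock=5.
Op 6: tick 3 -> clock=8.
Op 7: insert e.com -> 10.0.0.3 (expiry=8+14=22). clock=8
Op 8: insert b.com -> 10.0.0.1 (expiry=8+8=16). clock=8
Op 9: insert e.com -> 10.0.0.3 (expiry=8+13=21). clock=8
Op 10: insert d.com -> 10.0.0.4 (expiry=8+10=18). clock=8
Op 11: insert b.com -> 10.0.0.3 (expiry=8+8=16). clock=8
Op 12: tick 2 -> clock=10.
Op 13: insert d.com -> 10.0.0.5 (expiry=10+13=23). clock=10
Op 14: tick 1 -> clock=11.
Op 15: tick 4 -> clock=15. purged={f.com}
Op 16: insert e.com -> 10.0.0.3 (expiry=15+11=26). clock=15
Op 17: insert b.com -> 10.0.0.1 (expiry=15+8=23). clock=15
Op 18: tick 4 -> clock=19.
Op 19: insert e.com -> 10.0.0.1 (expiry=19+14=33). clock=19
Op 20: tick 3 -> clock=22.
Op 21: insert b.com -> 10.0.0.3 (expiry=22+12=34). clock=22
Op 22: insert f.com -> 10.0.0.3 (expiry=22+6=28). clock=22
lookup d.com: present, ip=10.0.0.5 expiry=23 > clock=22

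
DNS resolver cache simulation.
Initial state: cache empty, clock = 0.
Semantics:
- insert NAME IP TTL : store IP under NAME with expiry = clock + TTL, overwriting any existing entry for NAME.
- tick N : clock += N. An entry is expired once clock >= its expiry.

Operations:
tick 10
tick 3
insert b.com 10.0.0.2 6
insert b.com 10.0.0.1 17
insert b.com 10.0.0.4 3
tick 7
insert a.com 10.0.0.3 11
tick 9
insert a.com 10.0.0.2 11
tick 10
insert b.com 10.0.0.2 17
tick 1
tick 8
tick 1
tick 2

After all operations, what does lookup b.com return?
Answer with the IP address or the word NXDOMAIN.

Answer: 10.0.0.2

Derivation:
Op 1: tick 10 -> clock=10.
Op 2: tick 3 -> clock=13.
Op 3: insert b.com -> 10.0.0.2 (expiry=13+6=19). clock=13
Op 4: insert b.com -> 10.0.0.1 (expiry=13+17=30). clock=13
Op 5: insert b.com -> 10.0.0.4 (expiry=13+3=16). clock=13
Op 6: tick 7 -> clock=20. purged={b.com}
Op 7: insert a.com -> 10.0.0.3 (expiry=20+11=31). clock=20
Op 8: tick 9 -> clock=29.
Op 9: insert a.com -> 10.0.0.2 (expiry=29+11=40). clock=29
Op 10: tick 10 -> clock=39.
Op 11: insert b.com -> 10.0.0.2 (expiry=39+17=56). clock=39
Op 12: tick 1 -> clock=40. purged={a.com}
Op 13: tick 8 -> clock=48.
Op 14: tick 1 -> clock=49.
Op 15: tick 2 -> clock=51.
lookup b.com: present, ip=10.0.0.2 expiry=56 > clock=51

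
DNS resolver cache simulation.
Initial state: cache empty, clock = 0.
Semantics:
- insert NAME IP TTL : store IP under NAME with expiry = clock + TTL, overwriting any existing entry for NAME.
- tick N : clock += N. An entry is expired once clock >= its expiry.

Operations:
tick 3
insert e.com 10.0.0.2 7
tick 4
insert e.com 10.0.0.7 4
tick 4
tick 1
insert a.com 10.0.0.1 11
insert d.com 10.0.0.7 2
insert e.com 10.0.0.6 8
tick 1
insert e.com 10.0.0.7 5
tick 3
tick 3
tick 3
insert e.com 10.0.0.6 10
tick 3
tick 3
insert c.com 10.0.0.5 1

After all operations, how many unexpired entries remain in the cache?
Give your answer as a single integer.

Answer: 2

Derivation:
Op 1: tick 3 -> clock=3.
Op 2: insert e.com -> 10.0.0.2 (expiry=3+7=10). clock=3
Op 3: tick 4 -> clock=7.
Op 4: insert e.com -> 10.0.0.7 (expiry=7+4=11). clock=7
Op 5: tick 4 -> clock=11. purged={e.com}
Op 6: tick 1 -> clock=12.
Op 7: insert a.com -> 10.0.0.1 (expiry=12+11=23). clock=12
Op 8: insert d.com -> 10.0.0.7 (expiry=12+2=14). clock=12
Op 9: insert e.com -> 10.0.0.6 (expiry=12+8=20). clock=12
Op 10: tick 1 -> clock=13.
Op 11: insert e.com -> 10.0.0.7 (expiry=13+5=18). clock=13
Op 12: tick 3 -> clock=16. purged={d.com}
Op 13: tick 3 -> clock=19. purged={e.com}
Op 14: tick 3 -> clock=22.
Op 15: insert e.com -> 10.0.0.6 (expiry=22+10=32). clock=22
Op 16: tick 3 -> clock=25. purged={a.com}
Op 17: tick 3 -> clock=28.
Op 18: insert c.com -> 10.0.0.5 (expiry=28+1=29). clock=28
Final cache (unexpired): {c.com,e.com} -> size=2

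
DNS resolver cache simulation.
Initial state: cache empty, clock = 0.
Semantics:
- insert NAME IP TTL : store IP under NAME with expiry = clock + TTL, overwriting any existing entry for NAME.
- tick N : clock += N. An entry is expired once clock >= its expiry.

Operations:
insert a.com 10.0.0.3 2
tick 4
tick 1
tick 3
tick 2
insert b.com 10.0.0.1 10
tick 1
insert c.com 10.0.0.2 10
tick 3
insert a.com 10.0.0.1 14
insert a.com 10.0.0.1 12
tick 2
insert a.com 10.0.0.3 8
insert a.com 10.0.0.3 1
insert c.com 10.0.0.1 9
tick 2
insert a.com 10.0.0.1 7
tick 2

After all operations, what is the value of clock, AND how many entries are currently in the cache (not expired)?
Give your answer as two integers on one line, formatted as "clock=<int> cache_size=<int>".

Op 1: insert a.com -> 10.0.0.3 (expiry=0+2=2). clock=0
Op 2: tick 4 -> clock=4. purged={a.com}
Op 3: tick 1 -> clock=5.
Op 4: tick 3 -> clock=8.
Op 5: tick 2 -> clock=10.
Op 6: insert b.com -> 10.0.0.1 (expiry=10+10=20). clock=10
Op 7: tick 1 -> clock=11.
Op 8: insert c.com -> 10.0.0.2 (expiry=11+10=21). clock=11
Op 9: tick 3 -> clock=14.
Op 10: insert a.com -> 10.0.0.1 (expiry=14+14=28). clock=14
Op 11: insert a.com -> 10.0.0.1 (expiry=14+12=26). clock=14
Op 12: tick 2 -> clock=16.
Op 13: insert a.com -> 10.0.0.3 (expiry=16+8=24). clock=16
Op 14: insert a.com -> 10.0.0.3 (expiry=16+1=17). clock=16
Op 15: insert c.com -> 10.0.0.1 (expiry=16+9=25). clock=16
Op 16: tick 2 -> clock=18. purged={a.com}
Op 17: insert a.com -> 10.0.0.1 (expiry=18+7=25). clock=18
Op 18: tick 2 -> clock=20. purged={b.com}
Final clock = 20
Final cache (unexpired): {a.com,c.com} -> size=2

Answer: clock=20 cache_size=2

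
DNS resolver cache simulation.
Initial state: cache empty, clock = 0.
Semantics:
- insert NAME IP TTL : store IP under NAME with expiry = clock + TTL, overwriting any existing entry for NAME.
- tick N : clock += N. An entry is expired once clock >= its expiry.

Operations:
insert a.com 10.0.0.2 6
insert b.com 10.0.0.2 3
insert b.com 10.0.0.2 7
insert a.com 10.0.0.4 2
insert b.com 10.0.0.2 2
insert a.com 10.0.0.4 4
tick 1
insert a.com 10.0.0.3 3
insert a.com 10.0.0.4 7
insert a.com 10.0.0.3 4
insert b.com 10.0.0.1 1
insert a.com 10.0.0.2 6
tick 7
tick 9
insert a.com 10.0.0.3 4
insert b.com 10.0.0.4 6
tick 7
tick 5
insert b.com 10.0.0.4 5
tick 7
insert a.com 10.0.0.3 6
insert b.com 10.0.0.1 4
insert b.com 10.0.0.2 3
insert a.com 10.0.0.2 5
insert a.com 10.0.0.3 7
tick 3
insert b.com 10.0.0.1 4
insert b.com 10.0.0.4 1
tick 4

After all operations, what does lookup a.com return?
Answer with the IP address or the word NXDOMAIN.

Answer: NXDOMAIN

Derivation:
Op 1: insert a.com -> 10.0.0.2 (expiry=0+6=6). clock=0
Op 2: insert b.com -> 10.0.0.2 (expiry=0+3=3). clock=0
Op 3: insert b.com -> 10.0.0.2 (expiry=0+7=7). clock=0
Op 4: insert a.com -> 10.0.0.4 (expiry=0+2=2). clock=0
Op 5: insert b.com -> 10.0.0.2 (expiry=0+2=2). clock=0
Op 6: insert a.com -> 10.0.0.4 (expiry=0+4=4). clock=0
Op 7: tick 1 -> clock=1.
Op 8: insert a.com -> 10.0.0.3 (expiry=1+3=4). clock=1
Op 9: insert a.com -> 10.0.0.4 (expiry=1+7=8). clock=1
Op 10: insert a.com -> 10.0.0.3 (expiry=1+4=5). clock=1
Op 11: insert b.com -> 10.0.0.1 (expiry=1+1=2). clock=1
Op 12: insert a.com -> 10.0.0.2 (expiry=1+6=7). clock=1
Op 13: tick 7 -> clock=8. purged={a.com,b.com}
Op 14: tick 9 -> clock=17.
Op 15: insert a.com -> 10.0.0.3 (expiry=17+4=21). clock=17
Op 16: insert b.com -> 10.0.0.4 (expiry=17+6=23). clock=17
Op 17: tick 7 -> clock=24. purged={a.com,b.com}
Op 18: tick 5 -> clock=29.
Op 19: insert b.com -> 10.0.0.4 (expiry=29+5=34). clock=29
Op 20: tick 7 -> clock=36. purged={b.com}
Op 21: insert a.com -> 10.0.0.3 (expiry=36+6=42). clock=36
Op 22: insert b.com -> 10.0.0.1 (expiry=36+4=40). clock=36
Op 23: insert b.com -> 10.0.0.2 (expiry=36+3=39). clock=36
Op 24: insert a.com -> 10.0.0.2 (expiry=36+5=41). clock=36
Op 25: insert a.com -> 10.0.0.3 (expiry=36+7=43). clock=36
Op 26: tick 3 -> clock=39. purged={b.com}
Op 27: insert b.com -> 10.0.0.1 (expiry=39+4=43). clock=39
Op 28: insert b.com -> 10.0.0.4 (expiry=39+1=40). clock=39
Op 29: tick 4 -> clock=43. purged={a.com,b.com}
lookup a.com: not in cache (expired or never inserted)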